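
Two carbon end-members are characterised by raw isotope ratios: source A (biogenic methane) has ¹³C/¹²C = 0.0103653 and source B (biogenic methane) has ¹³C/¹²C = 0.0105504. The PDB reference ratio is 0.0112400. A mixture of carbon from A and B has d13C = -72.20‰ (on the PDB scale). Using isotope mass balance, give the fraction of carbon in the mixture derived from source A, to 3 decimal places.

δ_A = (0.0103653/0.0112400 − 1)×1000 = (0.922180 − 1)×1000 = -77.820‰
δ_B = (0.0105504/0.0112400 − 1)×1000 = (0.938648 − 1)×1000 = -61.352‰
f_A = (δ_mix − δ_B)/(δ_A − δ_B) = (-72.20 − (-61.352))/(-77.820 − (-61.352))
f_A = -10.848 / -16.468 = 0.6587

0.659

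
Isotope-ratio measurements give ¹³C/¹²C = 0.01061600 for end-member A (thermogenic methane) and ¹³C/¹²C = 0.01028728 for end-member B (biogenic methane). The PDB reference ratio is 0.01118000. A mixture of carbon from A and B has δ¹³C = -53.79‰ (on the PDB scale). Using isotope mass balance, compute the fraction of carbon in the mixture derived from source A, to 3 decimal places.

0.886

δ_A = (0.01061600/0.01118000 − 1)×1000 = (0.949553 − 1)×1000 = -50.447‰
δ_B = (0.01028728/0.01118000 − 1)×1000 = (0.920150 − 1)×1000 = -79.850‰
f_A = (δ_mix − δ_B)/(δ_A − δ_B) = (-53.79 − (-79.850))/(-50.447 − (-79.850))
f_A = 26.060 / 29.403 = 0.8863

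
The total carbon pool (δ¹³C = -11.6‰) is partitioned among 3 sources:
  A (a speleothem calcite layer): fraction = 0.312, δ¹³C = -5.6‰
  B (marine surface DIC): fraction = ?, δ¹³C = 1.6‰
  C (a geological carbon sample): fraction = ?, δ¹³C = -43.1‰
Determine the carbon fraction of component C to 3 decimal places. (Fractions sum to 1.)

0.245

Let f_C and f_B be the unknown fractions; fractions sum to 1 so f_C + f_B = 0.688.
Mass balance: Σ fᵢ·δᵢ = δ_bulk ⇒ f_C·(-43.1) + f_B·(1.6) = -11.6 − (-1.747) = -9.853
Substitute f_B = 0.688 − f_C:
f_C·(-43.1 − 1.6) = -9.853 − 0.688×(1.6) = -10.954
f_C = -10.954 / -44.7 = 0.2450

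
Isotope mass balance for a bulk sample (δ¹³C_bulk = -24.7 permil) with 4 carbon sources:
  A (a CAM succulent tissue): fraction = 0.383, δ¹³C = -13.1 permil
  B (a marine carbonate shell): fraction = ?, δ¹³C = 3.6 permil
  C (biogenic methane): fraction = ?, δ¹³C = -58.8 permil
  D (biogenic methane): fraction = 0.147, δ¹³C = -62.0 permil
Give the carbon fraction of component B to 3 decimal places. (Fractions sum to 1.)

0.274

Let f_B and f_C be the unknown fractions; fractions sum to 1 so f_B + f_C = 0.470.
Mass balance: Σ fᵢ·δᵢ = δ_bulk ⇒ f_B·(3.6) + f_C·(-58.8) = -24.7 − (-14.131) = -10.569
Substitute f_C = 0.470 − f_B:
f_B·(3.6 − -58.8) = -10.569 − 0.470×(-58.8) = 17.067
f_B = 17.067 / 62.4 = 0.2735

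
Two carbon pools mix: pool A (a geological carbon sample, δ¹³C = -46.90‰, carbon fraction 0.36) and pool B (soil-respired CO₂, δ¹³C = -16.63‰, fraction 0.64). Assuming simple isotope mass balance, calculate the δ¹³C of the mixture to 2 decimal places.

δ_mix = f_A·δ_A + f_B·δ_B
δ_mix = 0.36 × (-46.90) + 0.64 × (-16.63)
δ_mix = -16.884 + -10.643 = -27.527‰

-27.53‰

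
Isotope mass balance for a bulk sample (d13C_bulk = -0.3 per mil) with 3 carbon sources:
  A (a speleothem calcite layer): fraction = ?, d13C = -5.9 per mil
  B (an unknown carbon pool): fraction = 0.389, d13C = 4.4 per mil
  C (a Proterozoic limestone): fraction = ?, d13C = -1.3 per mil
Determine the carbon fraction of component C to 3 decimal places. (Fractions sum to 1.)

0.346

Let f_C and f_A be the unknown fractions; fractions sum to 1 so f_C + f_A = 0.611.
Mass balance: Σ fᵢ·δᵢ = δ_bulk ⇒ f_C·(-1.3) + f_A·(-5.9) = -0.3 − (1.712) = -2.012
Substitute f_A = 0.611 − f_C:
f_C·(-1.3 − -5.9) = -2.012 − 0.611×(-5.9) = 1.593
f_C = 1.593 / 4.6 = 0.3464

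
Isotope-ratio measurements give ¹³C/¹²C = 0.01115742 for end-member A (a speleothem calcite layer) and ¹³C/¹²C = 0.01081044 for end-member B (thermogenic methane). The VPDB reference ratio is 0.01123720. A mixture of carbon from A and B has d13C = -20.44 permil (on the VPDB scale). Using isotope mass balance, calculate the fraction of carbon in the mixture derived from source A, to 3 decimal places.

0.568

δ_A = (0.01115742/0.01123720 − 1)×1000 = (0.992900 − 1)×1000 = -7.100 permil
δ_B = (0.01081044/0.01123720 − 1)×1000 = (0.962023 − 1)×1000 = -37.977 permil
f_A = (δ_mix − δ_B)/(δ_A − δ_B) = (-20.44 − (-37.977))/(-7.100 − (-37.977))
f_A = 17.537 / 30.878 = 0.5680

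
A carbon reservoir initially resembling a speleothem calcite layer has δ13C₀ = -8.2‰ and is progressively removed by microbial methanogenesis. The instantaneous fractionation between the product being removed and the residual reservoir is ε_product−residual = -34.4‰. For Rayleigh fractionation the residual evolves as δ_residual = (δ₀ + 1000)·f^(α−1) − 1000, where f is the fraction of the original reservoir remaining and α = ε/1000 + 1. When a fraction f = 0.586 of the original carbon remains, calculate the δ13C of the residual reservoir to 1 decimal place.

10.2‰

Rayleigh residual: δ_res = (δ₀ + 1000)·f^(α−1) − 1000
α = ε/1000 + 1 = 0.96560, so α − 1 = -0.03440
f^(α−1) = 0.586^(-0.03440) = 1.018555
δ_res = (-8.2 + 1000) × 1.018555 − 1000 = 1010.202 − 1000 = 10.20‰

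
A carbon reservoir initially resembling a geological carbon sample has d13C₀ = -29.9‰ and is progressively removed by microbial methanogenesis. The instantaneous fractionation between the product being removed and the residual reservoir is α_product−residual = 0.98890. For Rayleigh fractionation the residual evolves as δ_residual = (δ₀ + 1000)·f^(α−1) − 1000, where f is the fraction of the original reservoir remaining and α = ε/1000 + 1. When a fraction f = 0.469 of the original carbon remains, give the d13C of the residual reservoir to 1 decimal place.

-21.7‰

Rayleigh residual: δ_res = (δ₀ + 1000)·f^(α−1) − 1000
α − 1 = -0.01110
f^(α−1) = 0.469^(-0.01110) = 1.008440
δ_res = (-29.9 + 1000) × 1.008440 − 1000 = 978.287 − 1000 = -21.71‰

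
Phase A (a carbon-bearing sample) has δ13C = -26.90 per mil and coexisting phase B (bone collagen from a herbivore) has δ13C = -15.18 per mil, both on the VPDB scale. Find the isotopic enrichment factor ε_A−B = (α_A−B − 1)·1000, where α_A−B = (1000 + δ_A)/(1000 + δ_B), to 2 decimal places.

α_A−B = (1000 + -26.90) / (1000 + -15.18) = 973.10 / 984.82 = 0.988099
ε_A−B = (0.988099 − 1) × 1000 = -11.901 per mil
(The approximation ε ≈ δ_A − δ_B would give -11.72 per mil.)

-11.90 per mil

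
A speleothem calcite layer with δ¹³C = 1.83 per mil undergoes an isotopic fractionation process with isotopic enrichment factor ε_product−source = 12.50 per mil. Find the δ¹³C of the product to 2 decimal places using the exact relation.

To first order, δ_product ≈ δ_source + ε = 14.33 per mil.
Exactly, δ_product = (δ_source + 1000)·(ε/1000 + 1) − 1000.
δ_product = (1.83 + 1000) × (12.50/1000 + 1) − 1000
δ_product = 14.353 per mil

14.35 per mil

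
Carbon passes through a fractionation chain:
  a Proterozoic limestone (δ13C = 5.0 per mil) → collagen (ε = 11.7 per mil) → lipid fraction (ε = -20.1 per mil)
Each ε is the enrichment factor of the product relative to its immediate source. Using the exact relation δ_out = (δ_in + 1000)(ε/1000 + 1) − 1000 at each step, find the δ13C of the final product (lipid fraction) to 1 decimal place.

step 1: δ = (5.00 + 1000)·(11.7/1000 + 1) − 1000 = 16.76 per mil
step 2: δ = (16.76 + 1000)·(-20.1/1000 + 1) − 1000 = -3.68 per mil

-3.7 per mil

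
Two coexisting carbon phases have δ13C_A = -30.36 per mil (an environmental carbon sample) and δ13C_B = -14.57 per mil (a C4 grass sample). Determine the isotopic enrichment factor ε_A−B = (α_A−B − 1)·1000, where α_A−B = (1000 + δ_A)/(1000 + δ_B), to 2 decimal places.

α_A−B = (1000 + -30.36) / (1000 + -14.57) = 969.64 / 985.43 = 0.983977
ε_A−B = (0.983977 − 1) × 1000 = -16.023 per mil
(The approximation ε ≈ δ_A − δ_B would give -15.79 per mil.)

-16.02 per mil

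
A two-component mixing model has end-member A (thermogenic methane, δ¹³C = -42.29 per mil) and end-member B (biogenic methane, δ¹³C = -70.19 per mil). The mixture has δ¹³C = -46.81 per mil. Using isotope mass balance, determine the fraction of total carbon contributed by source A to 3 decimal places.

0.838

δ_mix = f_A·δ_A + (1 − f_A)·δ_B  ⇒  f_A = (δ_mix − δ_B)/(δ_A − δ_B)
f_A = (-46.81 − (-70.19)) / (-42.29 − (-70.19))
f_A = 23.38 / 27.90 = 0.8380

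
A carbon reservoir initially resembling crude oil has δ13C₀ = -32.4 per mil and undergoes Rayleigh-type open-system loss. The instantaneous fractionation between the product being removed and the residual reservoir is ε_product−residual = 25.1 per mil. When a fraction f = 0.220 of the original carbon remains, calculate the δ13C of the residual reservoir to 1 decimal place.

Rayleigh residual: δ_res = (δ₀ + 1000)·f^(α−1) − 1000
α = ε/1000 + 1 = 1.02510, so α − 1 = 0.02510
f^(α−1) = 0.220^(0.02510) = 0.962709
δ_res = (-32.4 + 1000) × 0.962709 − 1000 = 931.517 − 1000 = -68.48 per mil

-68.5 per mil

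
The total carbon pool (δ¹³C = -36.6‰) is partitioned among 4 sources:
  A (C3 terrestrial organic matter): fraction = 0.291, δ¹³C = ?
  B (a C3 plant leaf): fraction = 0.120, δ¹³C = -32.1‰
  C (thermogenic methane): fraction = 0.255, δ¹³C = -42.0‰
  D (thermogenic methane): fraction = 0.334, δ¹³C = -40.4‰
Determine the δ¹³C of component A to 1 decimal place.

Isotope mass balance: δ_bulk = Σ fᵢ·δᵢ.
-36.6 = 0.291×δ_A + 0.120×(-32.1) + 0.255×(-42.0) + 0.334×(-40.4)
0.291·δ_A = -36.6 − (-28.056) = -8.544
δ_A = -8.544 / 0.291 = -29.36‰

-29.4‰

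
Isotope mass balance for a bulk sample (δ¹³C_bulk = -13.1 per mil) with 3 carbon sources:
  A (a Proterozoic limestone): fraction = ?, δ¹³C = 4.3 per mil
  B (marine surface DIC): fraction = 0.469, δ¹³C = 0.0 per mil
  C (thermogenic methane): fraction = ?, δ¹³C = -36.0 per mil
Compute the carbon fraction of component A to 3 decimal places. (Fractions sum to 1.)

0.149

Let f_A and f_C be the unknown fractions; fractions sum to 1 so f_A + f_C = 0.531.
Mass balance: Σ fᵢ·δᵢ = δ_bulk ⇒ f_A·(4.3) + f_C·(-36.0) = -13.1 − (0.000) = -13.100
Substitute f_C = 0.531 − f_A:
f_A·(4.3 − -36.0) = -13.100 − 0.531×(-36.0) = 6.016
f_A = 6.016 / 40.3 = 0.1493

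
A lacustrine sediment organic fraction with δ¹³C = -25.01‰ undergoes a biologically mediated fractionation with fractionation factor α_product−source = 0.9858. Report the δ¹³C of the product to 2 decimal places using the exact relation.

δ_product = (δ_source + 1000)·α − 1000
δ_product = (-25.01 + 1000) × 0.9858 − 1000
δ_product = 961.145 − 1000 = -38.855‰

-38.85‰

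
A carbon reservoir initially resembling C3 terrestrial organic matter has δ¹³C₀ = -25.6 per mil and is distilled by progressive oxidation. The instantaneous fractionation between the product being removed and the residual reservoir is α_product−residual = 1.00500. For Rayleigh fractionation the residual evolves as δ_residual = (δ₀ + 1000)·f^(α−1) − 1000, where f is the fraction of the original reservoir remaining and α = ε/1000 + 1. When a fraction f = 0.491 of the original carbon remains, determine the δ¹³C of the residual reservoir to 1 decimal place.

Rayleigh residual: δ_res = (δ₀ + 1000)·f^(α−1) − 1000
α − 1 = 0.00500
f^(α−1) = 0.491^(0.00500) = 0.996450
δ_res = (-25.6 + 1000) × 0.996450 − 1000 = 970.941 − 1000 = -29.06 per mil

-29.1 per mil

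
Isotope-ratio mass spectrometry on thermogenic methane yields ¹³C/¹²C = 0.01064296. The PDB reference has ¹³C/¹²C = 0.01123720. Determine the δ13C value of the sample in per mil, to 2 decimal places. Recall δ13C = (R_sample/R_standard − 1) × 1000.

-52.88 per mil

δ13C = (R_sample / R_standard − 1) × 1000
R_sample / R_standard = 0.01064296 / 0.01123720 = 0.947118
δ13C = (0.947118 − 1) × 1000 = -52.882 per mil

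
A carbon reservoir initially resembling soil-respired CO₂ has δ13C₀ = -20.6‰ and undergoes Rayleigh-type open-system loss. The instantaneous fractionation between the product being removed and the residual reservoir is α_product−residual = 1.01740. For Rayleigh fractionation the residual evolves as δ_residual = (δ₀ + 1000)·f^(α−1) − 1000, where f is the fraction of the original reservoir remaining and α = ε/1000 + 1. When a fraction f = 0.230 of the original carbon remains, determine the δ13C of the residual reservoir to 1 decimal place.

Rayleigh residual: δ_res = (δ₀ + 1000)·f^(α−1) − 1000
α − 1 = 0.01740
f^(α−1) = 0.230^(0.01740) = 0.974752
δ_res = (-20.6 + 1000) × 0.974752 − 1000 = 954.672 − 1000 = -45.33‰

-45.3‰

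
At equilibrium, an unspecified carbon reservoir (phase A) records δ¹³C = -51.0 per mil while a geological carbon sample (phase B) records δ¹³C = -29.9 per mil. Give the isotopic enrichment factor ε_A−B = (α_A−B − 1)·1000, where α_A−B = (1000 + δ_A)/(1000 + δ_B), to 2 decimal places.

-21.75 per mil

α_A−B = (1000 + -51.0) / (1000 + -29.9) = 949.0 / 970.1 = 0.978250
ε_A−B = (0.978250 − 1) × 1000 = -21.750 per mil
(The approximation ε ≈ δ_A − δ_B would give -21.1 per mil.)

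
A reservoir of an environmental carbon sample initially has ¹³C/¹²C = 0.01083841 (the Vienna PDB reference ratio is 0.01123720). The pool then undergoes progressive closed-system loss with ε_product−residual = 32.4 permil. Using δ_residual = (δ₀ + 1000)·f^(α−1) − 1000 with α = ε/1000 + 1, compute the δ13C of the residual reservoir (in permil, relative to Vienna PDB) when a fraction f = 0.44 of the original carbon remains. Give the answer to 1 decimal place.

-60.8 permil

δ₀ = (0.01083841/0.01123720 − 1)×1000 = (0.964512 − 1)×1000 = -35.488 permil
α − 1 = ε/1000 = 0.0324
f^(α−1) = 0.44^(0.0324) = 0.973751
δ_res = (-35.488 + 1000) × 0.973751 − 1000 = 939.194 − 1000 = -60.81 permil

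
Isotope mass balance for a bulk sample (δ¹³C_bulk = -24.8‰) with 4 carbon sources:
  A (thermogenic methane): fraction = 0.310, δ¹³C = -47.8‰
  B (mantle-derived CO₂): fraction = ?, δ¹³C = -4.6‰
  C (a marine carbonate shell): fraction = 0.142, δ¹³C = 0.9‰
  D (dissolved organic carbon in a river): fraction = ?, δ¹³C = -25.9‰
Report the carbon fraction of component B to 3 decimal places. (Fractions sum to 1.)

0.192

Let f_B and f_D be the unknown fractions; fractions sum to 1 so f_B + f_D = 0.548.
Mass balance: Σ fᵢ·δᵢ = δ_bulk ⇒ f_B·(-4.6) + f_D·(-25.9) = -24.8 − (-14.690) = -10.110
Substitute f_D = 0.548 − f_B:
f_B·(-4.6 − -25.9) = -10.110 − 0.548×(-25.9) = 4.083
f_B = 4.083 / 21.3 = 0.1917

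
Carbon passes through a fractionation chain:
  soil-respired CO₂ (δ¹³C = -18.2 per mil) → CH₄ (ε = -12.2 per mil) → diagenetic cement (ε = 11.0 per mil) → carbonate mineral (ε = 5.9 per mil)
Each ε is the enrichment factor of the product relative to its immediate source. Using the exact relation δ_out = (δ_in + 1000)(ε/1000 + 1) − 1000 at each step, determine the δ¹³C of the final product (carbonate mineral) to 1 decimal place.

-13.7 per mil

step 1: δ = (-18.20 + 1000)·(-12.2/1000 + 1) − 1000 = -30.18 per mil
step 2: δ = (-30.18 + 1000)·(11.0/1000 + 1) − 1000 = -19.51 per mil
step 3: δ = (-19.51 + 1000)·(5.9/1000 + 1) − 1000 = -13.73 per mil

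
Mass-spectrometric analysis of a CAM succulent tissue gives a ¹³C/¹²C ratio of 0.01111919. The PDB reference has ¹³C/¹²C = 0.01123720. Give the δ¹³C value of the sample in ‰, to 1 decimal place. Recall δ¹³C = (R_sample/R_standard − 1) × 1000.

δ¹³C = (R_sample / R_standard − 1) × 1000
R_sample / R_standard = 0.01111919 / 0.01123720 = 0.989498
δ¹³C = (0.989498 − 1) × 1000 = -10.50‰

-10.5‰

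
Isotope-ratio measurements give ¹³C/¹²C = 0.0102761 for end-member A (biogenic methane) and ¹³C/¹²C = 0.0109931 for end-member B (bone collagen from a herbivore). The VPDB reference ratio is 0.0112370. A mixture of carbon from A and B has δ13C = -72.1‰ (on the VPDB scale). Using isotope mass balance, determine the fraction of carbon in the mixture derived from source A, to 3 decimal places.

0.790

δ_A = (0.0102761/0.0112370 − 1)×1000 = (0.914488 − 1)×1000 = -85.512‰
δ_B = (0.0109931/0.0112370 − 1)×1000 = (0.978295 − 1)×1000 = -21.705‰
f_A = (δ_mix − δ_B)/(δ_A − δ_B) = (-72.1 − (-21.705))/(-85.512 − (-21.705))
f_A = -50.395 / -63.807 = 0.7898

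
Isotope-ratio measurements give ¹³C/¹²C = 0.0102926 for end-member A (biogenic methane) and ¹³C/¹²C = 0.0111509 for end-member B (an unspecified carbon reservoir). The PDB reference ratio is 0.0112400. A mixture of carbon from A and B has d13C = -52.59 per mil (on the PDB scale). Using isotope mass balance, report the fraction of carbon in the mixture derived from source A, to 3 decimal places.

δ_A = (0.0102926/0.0112400 − 1)×1000 = (0.915712 − 1)×1000 = -84.288 per mil
δ_B = (0.0111509/0.0112400 − 1)×1000 = (0.992073 − 1)×1000 = -7.927 per mil
f_A = (δ_mix − δ_B)/(δ_A − δ_B) = (-52.59 − (-7.927))/(-84.288 − (-7.927))
f_A = -44.663 / -76.361 = 0.5849

0.585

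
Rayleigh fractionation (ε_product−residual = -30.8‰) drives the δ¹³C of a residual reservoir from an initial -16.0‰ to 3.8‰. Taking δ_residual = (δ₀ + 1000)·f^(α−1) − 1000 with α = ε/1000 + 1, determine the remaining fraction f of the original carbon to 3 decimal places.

α − 1 = ε/1000 = -0.0308
(δ_res + 1000)/(δ₀ + 1000) = (3.8 + 1000)/(-16.0 + 1000) = 1003.8/984.0 = 1.020122
f = 1.020122^(1/-0.0308) = exp(ln(1.020122)/-0.0308) = exp(0.01992/-0.0308)
f = exp(-0.6468) = 0.5237

0.524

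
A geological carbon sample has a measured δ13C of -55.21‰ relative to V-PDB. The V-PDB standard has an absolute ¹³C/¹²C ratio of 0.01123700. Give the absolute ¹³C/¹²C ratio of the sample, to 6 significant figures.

R_sample = R_standard × (δ13C/1000 + 1)
R_sample = 0.01123700 × (-55.21/1000 + 1) = 0.01123700 × 0.944790
R_sample = 0.0106166

0.0106166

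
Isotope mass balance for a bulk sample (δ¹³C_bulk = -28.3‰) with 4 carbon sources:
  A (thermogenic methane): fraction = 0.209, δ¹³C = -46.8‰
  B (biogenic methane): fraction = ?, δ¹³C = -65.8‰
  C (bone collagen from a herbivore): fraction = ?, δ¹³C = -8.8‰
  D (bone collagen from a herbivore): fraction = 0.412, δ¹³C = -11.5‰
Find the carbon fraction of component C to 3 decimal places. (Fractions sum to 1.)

0.196

Let f_C and f_B be the unknown fractions; fractions sum to 1 so f_C + f_B = 0.379.
Mass balance: Σ fᵢ·δᵢ = δ_bulk ⇒ f_C·(-8.8) + f_B·(-65.8) = -28.3 − (-14.519) = -13.781
Substitute f_B = 0.379 − f_C:
f_C·(-8.8 − -65.8) = -13.781 − 0.379×(-65.8) = 11.157
f_C = 11.157 / 57.0 = 0.1957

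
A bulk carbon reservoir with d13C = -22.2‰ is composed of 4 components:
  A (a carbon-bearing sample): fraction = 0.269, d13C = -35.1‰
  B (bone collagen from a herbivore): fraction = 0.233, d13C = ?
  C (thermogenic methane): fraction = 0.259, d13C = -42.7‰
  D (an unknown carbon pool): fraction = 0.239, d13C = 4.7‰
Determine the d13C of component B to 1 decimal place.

Isotope mass balance: δ_bulk = Σ fᵢ·δᵢ.
-22.2 = 0.269×(-35.1) + 0.233×δ_B + 0.259×(-42.7) + 0.239×(4.7)
0.233·δ_B = -22.2 − (-19.378) = -2.822
δ_B = -2.822 / 0.233 = -12.11‰

-12.1‰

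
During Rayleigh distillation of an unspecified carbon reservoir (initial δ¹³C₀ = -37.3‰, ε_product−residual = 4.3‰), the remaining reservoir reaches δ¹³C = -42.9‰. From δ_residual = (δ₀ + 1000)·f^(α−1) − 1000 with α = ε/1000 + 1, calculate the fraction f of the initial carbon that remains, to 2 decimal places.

0.26

α − 1 = ε/1000 = 0.0043
(δ_res + 1000)/(δ₀ + 1000) = (-42.9 + 1000)/(-37.3 + 1000) = 957.1/962.7 = 0.994183
f = 0.994183^(1/0.0043) = exp(ln(0.994183)/0.0043) = exp(-0.00583/0.0043)
f = exp(-1.3567) = 0.2575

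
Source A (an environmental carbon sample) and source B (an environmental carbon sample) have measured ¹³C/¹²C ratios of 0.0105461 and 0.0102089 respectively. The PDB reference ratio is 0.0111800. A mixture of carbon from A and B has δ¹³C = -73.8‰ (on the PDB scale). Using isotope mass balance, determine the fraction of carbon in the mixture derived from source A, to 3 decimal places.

0.433

δ_A = (0.0105461/0.0111800 − 1)×1000 = (0.943301 − 1)×1000 = -56.699‰
δ_B = (0.0102089/0.0111800 − 1)×1000 = (0.913140 − 1)×1000 = -86.860‰
f_A = (δ_mix − δ_B)/(δ_A − δ_B) = (-73.8 − (-86.860))/(-56.699 − (-86.860))
f_A = 13.060 / 30.161 = 0.4330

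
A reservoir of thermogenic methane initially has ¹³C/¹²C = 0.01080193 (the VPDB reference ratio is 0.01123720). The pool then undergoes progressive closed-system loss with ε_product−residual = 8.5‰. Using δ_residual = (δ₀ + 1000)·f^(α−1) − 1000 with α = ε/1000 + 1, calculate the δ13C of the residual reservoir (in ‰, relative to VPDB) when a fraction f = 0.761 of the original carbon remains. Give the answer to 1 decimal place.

δ₀ = (0.01080193/0.01123720 − 1)×1000 = (0.961265 − 1)×1000 = -38.735‰
α − 1 = ε/1000 = 0.0085
f^(α−1) = 0.761^(0.0085) = 0.997681
δ_res = (-38.735 + 1000) × 0.997681 − 1000 = 959.036 − 1000 = -40.96‰

-41.0‰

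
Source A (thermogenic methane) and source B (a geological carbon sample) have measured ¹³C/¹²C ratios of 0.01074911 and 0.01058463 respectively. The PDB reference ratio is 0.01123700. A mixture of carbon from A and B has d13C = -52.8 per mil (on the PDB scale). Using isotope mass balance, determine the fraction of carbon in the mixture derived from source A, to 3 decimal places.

δ_A = (0.01074911/0.01123700 − 1)×1000 = (0.956582 − 1)×1000 = -43.418 per mil
δ_B = (0.01058463/0.01123700 − 1)×1000 = (0.941944 − 1)×1000 = -58.056 per mil
f_A = (δ_mix − δ_B)/(δ_A − δ_B) = (-52.8 − (-58.056))/(-43.418 − (-58.056))
f_A = 5.256 / 14.637 = 0.3590

0.359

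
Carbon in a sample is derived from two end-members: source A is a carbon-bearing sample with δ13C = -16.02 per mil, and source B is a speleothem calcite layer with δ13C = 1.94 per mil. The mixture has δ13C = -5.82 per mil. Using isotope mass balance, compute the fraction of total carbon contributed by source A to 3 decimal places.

δ_mix = f_A·δ_A + (1 − f_A)·δ_B  ⇒  f_A = (δ_mix − δ_B)/(δ_A − δ_B)
f_A = (-5.82 − (1.94)) / (-16.02 − (1.94))
f_A = -7.76 / -17.96 = 0.4321

0.432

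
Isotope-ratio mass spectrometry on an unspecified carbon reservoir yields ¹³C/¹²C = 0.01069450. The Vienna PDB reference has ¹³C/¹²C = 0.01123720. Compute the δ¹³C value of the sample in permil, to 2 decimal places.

-48.29 permil

δ¹³C = (R_sample / R_standard − 1) × 1000
R_sample / R_standard = 0.01069450 / 0.01123720 = 0.951705
δ¹³C = (0.951705 − 1) × 1000 = -48.295 permil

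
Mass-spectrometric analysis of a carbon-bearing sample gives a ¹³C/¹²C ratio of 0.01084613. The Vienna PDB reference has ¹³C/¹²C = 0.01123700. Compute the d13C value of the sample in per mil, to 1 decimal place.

-34.8 per mil

d13C = (R_sample / R_standard − 1) × 1000
R_sample / R_standard = 0.01084613 / 0.01123700 = 0.965216
d13C = (0.965216 − 1) × 1000 = -34.78 per mil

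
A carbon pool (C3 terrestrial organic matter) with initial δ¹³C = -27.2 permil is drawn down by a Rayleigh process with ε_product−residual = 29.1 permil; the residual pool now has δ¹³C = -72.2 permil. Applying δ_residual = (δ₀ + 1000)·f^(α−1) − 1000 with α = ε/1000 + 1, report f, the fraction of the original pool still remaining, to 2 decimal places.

α − 1 = ε/1000 = 0.0291
(δ_res + 1000)/(δ₀ + 1000) = (-72.2 + 1000)/(-27.2 + 1000) = 927.8/972.8 = 0.953742
f = 0.953742^(1/0.0291) = exp(ln(0.953742)/0.0291) = exp(-0.04736/0.0291)
f = exp(-1.6276) = 0.1964

0.20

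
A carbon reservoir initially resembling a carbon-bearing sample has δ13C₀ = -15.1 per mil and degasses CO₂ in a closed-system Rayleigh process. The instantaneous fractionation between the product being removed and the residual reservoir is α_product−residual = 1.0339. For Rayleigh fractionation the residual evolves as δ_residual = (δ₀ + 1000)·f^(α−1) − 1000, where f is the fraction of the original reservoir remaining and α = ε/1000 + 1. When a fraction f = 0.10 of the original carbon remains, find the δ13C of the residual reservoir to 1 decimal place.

Rayleigh residual: δ_res = (δ₀ + 1000)·f^(α−1) − 1000
α − 1 = 0.03390
f^(α−1) = 0.10^(0.03390) = 0.924911
δ_res = (-15.1 + 1000) × 0.924911 − 1000 = 910.945 − 1000 = -89.06 per mil

-89.1 per mil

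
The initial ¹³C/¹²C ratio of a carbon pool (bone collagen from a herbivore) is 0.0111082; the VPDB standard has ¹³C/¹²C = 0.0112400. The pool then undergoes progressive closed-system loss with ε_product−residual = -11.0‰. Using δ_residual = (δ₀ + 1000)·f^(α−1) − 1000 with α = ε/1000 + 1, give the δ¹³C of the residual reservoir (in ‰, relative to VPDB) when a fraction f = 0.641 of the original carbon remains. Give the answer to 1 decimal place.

-6.9‰

δ₀ = (0.0111082/0.0112400 − 1)×1000 = (0.988274 − 1)×1000 = -11.726‰
α − 1 = ε/1000 = -0.0110
f^(α−1) = 0.641^(-0.0110) = 1.004904
δ_res = (-11.726 + 1000) × 1.004904 − 1000 = 993.120 − 1000 = -6.88‰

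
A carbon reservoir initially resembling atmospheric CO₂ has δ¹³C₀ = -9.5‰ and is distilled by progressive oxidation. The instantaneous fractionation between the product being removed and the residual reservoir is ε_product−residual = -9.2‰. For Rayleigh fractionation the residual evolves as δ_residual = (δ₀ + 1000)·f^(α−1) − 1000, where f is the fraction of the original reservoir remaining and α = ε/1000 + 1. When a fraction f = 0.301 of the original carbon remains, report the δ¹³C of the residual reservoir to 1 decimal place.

1.5‰

Rayleigh residual: δ_res = (δ₀ + 1000)·f^(α−1) − 1000
α = ε/1000 + 1 = 0.99080, so α − 1 = -0.00920
f^(α−1) = 0.301^(-0.00920) = 1.011107
δ_res = (-9.5 + 1000) × 1.011107 − 1000 = 1001.502 − 1000 = 1.50‰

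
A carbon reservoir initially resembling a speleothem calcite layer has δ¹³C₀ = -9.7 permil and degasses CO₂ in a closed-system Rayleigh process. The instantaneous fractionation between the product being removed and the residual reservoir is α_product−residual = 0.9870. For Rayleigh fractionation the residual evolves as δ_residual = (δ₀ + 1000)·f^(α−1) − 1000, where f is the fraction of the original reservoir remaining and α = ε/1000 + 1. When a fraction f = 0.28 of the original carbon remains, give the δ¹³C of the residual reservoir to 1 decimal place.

Rayleigh residual: δ_res = (δ₀ + 1000)·f^(α−1) − 1000
α − 1 = -0.01300
f^(α−1) = 0.28^(-0.01300) = 1.016686
δ_res = (-9.7 + 1000) × 1.016686 − 1000 = 1006.824 − 1000 = 6.82 permil

6.8 permil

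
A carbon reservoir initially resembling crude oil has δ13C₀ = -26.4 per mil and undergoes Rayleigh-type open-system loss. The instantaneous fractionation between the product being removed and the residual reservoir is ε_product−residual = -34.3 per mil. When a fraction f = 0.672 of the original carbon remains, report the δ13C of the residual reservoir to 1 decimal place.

Rayleigh residual: δ_res = (δ₀ + 1000)·f^(α−1) − 1000
α = ε/1000 + 1 = 0.96570, so α − 1 = -0.03430
f^(α−1) = 0.672^(-0.03430) = 1.013728
δ_res = (-26.4 + 1000) × 1.013728 − 1000 = 986.965 − 1000 = -13.03 per mil

-13.0 per mil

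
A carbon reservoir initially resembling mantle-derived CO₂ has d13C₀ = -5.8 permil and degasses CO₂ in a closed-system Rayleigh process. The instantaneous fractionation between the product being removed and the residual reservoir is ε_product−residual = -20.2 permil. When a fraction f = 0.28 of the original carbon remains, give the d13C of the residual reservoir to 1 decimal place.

20.1 permil

Rayleigh residual: δ_res = (δ₀ + 1000)·f^(α−1) − 1000
α = ε/1000 + 1 = 0.97980, so α − 1 = -0.02020
f^(α−1) = 0.28^(-0.02020) = 1.026047
δ_res = (-5.8 + 1000) × 1.026047 − 1000 = 1020.096 − 1000 = 20.10 permil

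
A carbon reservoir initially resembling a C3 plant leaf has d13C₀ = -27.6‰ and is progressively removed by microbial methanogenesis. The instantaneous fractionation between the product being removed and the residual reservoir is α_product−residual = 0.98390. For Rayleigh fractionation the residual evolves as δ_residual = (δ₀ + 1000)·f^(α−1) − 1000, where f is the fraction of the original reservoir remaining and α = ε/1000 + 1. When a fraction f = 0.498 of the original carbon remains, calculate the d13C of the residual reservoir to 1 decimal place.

Rayleigh residual: δ_res = (δ₀ + 1000)·f^(α−1) − 1000
α − 1 = -0.01610
f^(α−1) = 0.498^(-0.01610) = 1.011287
δ_res = (-27.6 + 1000) × 1.011287 − 1000 = 983.376 − 1000 = -16.62‰

-16.6‰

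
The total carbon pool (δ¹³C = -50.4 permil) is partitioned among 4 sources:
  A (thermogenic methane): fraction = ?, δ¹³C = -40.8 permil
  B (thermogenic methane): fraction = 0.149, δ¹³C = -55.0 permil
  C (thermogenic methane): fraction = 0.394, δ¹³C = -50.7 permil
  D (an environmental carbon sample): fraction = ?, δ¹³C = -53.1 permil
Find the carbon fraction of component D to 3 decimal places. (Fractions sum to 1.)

Let f_D and f_A be the unknown fractions; fractions sum to 1 so f_D + f_A = 0.457.
Mass balance: Σ fᵢ·δᵢ = δ_bulk ⇒ f_D·(-53.1) + f_A·(-40.8) = -50.4 − (-28.171) = -22.229
Substitute f_A = 0.457 − f_D:
f_D·(-53.1 − -40.8) = -22.229 − 0.457×(-40.8) = -3.584
f_D = -3.584 / -12.3 = 0.2913

0.291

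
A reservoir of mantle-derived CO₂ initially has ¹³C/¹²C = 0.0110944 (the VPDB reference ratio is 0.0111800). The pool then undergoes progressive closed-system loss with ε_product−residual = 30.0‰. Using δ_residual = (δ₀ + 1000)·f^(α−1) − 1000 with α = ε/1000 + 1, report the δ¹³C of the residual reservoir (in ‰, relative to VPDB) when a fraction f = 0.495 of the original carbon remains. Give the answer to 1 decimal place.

-28.4‰

δ₀ = (0.0110944/0.0111800 − 1)×1000 = (0.992343 − 1)×1000 = -7.657‰
α − 1 = ε/1000 = 0.0300
f^(α−1) = 0.495^(0.0300) = 0.979125
δ_res = (-7.657 + 1000) × 0.979125 − 1000 = 971.628 − 1000 = -28.37‰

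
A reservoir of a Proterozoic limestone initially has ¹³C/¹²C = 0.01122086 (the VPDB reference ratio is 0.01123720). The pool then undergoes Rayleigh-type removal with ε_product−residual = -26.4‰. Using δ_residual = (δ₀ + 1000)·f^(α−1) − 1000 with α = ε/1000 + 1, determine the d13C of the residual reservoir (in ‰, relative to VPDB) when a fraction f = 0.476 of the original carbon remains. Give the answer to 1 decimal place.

δ₀ = (0.01122086/0.01123720 − 1)×1000 = (0.998546 − 1)×1000 = -1.454‰
α − 1 = ε/1000 = -0.0264
f^(α−1) = 0.476^(-0.0264) = 1.019791
δ_res = (-1.454 + 1000) × 1.019791 − 1000 = 1018.308 − 1000 = 18.31‰

18.3‰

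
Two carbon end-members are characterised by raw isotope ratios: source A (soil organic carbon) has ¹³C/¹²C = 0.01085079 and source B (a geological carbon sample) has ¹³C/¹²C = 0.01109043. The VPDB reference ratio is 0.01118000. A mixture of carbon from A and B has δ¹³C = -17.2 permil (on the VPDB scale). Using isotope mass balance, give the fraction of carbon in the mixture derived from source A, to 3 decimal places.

δ_A = (0.01085079/0.01118000 − 1)×1000 = (0.970554 − 1)×1000 = -29.446 permil
δ_B = (0.01109043/0.01118000 − 1)×1000 = (0.991988 − 1)×1000 = -8.012 permil
f_A = (δ_mix − δ_B)/(δ_A − δ_B) = (-17.2 − (-8.012))/(-29.446 − (-8.012))
f_A = -9.188 / -21.435 = 0.4287

0.429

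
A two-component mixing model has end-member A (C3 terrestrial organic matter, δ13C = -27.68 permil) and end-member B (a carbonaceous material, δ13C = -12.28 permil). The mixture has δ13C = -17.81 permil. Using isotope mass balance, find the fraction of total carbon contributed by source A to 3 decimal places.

0.359

δ_mix = f_A·δ_A + (1 − f_A)·δ_B  ⇒  f_A = (δ_mix − δ_B)/(δ_A − δ_B)
f_A = (-17.81 − (-12.28)) / (-27.68 − (-12.28))
f_A = -5.53 / -15.40 = 0.3591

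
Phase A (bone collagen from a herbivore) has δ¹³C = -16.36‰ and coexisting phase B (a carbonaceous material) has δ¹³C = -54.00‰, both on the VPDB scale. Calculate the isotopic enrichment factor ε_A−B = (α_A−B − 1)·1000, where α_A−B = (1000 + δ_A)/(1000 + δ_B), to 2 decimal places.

α_A−B = (1000 + -16.36) / (1000 + -54.00) = 983.64 / 946.00 = 1.039789
ε_A−B = (1.039789 − 1) × 1000 = 39.789‰
(The approximation ε ≈ δ_A − δ_B would give 37.64‰.)

39.79‰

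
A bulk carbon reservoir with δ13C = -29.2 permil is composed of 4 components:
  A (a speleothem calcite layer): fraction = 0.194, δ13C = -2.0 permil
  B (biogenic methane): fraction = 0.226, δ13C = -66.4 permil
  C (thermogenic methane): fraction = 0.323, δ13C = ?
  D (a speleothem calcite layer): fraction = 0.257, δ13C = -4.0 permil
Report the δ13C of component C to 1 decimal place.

Isotope mass balance: δ_bulk = Σ fᵢ·δᵢ.
-29.2 = 0.194×(-2.0) + 0.226×(-66.4) + 0.323×δ_C + 0.257×(-4.0)
0.323·δ_C = -29.2 − (-16.422) = -12.778
δ_C = -12.778 / 0.323 = -39.56 permil

-39.6 permil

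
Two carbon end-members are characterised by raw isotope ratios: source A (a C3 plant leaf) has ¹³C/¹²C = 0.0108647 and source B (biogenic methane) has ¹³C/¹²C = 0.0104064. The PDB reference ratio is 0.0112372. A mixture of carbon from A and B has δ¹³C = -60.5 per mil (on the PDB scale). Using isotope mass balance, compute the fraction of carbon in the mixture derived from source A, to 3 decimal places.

δ_A = (0.0108647/0.0112372 − 1)×1000 = (0.966851 − 1)×1000 = -33.149 per mil
δ_B = (0.0104064/0.0112372 − 1)×1000 = (0.926067 − 1)×1000 = -73.933 per mil
f_A = (δ_mix − δ_B)/(δ_A − δ_B) = (-60.5 − (-73.933))/(-33.149 − (-73.933))
f_A = 13.433 / 40.784 = 0.3294

0.329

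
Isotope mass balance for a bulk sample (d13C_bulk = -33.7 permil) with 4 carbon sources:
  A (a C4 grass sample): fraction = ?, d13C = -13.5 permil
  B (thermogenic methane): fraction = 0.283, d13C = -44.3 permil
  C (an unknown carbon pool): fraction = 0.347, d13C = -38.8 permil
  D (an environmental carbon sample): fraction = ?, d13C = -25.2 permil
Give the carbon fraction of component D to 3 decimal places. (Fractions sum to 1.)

0.231

Let f_D and f_A be the unknown fractions; fractions sum to 1 so f_D + f_A = 0.370.
Mass balance: Σ fᵢ·δᵢ = δ_bulk ⇒ f_D·(-25.2) + f_A·(-13.5) = -33.7 − (-26.000) = -7.700
Substitute f_A = 0.370 − f_D:
f_D·(-25.2 − -13.5) = -7.700 − 0.370×(-13.5) = -2.705
f_D = -2.705 / -11.7 = 0.2312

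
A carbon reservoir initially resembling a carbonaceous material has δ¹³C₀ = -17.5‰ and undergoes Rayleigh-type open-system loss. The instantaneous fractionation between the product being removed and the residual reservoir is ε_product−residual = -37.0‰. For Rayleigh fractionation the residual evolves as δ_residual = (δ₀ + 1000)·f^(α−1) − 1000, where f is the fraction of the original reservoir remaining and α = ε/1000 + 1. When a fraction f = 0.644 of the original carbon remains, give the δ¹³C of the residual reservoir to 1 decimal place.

-1.4‰

Rayleigh residual: δ_res = (δ₀ + 1000)·f^(α−1) − 1000
α = ε/1000 + 1 = 0.96300, so α − 1 = -0.03700
f^(α−1) = 0.644^(-0.03700) = 1.016415
δ_res = (-17.5 + 1000) × 1.016415 − 1000 = 998.628 − 1000 = -1.37‰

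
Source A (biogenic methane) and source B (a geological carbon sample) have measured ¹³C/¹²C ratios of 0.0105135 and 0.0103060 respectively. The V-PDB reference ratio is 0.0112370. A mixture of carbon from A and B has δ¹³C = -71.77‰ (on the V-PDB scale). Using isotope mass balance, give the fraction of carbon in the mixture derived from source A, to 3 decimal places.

0.600

δ_A = (0.0105135/0.0112370 − 1)×1000 = (0.935614 − 1)×1000 = -64.386‰
δ_B = (0.0103060/0.0112370 − 1)×1000 = (0.917149 − 1)×1000 = -82.851‰
f_A = (δ_mix − δ_B)/(δ_A − δ_B) = (-71.77 − (-82.851))/(-64.386 − (-82.851))
f_A = 11.081 / 18.466 = 0.6001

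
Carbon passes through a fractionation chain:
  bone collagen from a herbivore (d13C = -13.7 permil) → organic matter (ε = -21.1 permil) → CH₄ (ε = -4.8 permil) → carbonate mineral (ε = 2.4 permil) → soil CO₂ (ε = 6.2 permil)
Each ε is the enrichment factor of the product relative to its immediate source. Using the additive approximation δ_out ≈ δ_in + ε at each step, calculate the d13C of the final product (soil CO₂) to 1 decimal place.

-31.0 permil

step 1: δ ≈ -13.7 + (-21.1) = -34.8 permil
step 2: δ ≈ -34.8 + (-4.8) = -39.6 permil
step 3: δ ≈ -39.6 + (2.4) = -37.2 permil
step 4: δ ≈ -37.2 + (6.2) = -31.0 permil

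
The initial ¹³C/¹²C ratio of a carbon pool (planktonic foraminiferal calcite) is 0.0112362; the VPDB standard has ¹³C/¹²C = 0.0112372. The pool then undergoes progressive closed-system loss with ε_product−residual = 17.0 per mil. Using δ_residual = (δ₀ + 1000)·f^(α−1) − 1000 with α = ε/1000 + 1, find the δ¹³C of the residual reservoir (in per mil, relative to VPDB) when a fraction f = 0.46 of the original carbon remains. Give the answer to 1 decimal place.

δ₀ = (0.0112362/0.0112372 − 1)×1000 = (0.999911 − 1)×1000 = -0.089 per mil
α − 1 = ε/1000 = 0.0170
f^(α−1) = 0.46^(0.0170) = 0.986886
δ_res = (-0.089 + 1000) × 0.986886 − 1000 = 986.798 − 1000 = -13.20 per mil

-13.2 per mil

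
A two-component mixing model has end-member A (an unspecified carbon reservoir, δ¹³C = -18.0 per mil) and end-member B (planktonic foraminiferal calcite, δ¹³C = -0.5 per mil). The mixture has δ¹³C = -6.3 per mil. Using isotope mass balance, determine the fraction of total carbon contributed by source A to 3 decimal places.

δ_mix = f_A·δ_A + (1 − f_A)·δ_B  ⇒  f_A = (δ_mix − δ_B)/(δ_A − δ_B)
f_A = (-6.3 − (-0.5)) / (-18.0 − (-0.5))
f_A = -5.8 / -17.5 = 0.3314

0.331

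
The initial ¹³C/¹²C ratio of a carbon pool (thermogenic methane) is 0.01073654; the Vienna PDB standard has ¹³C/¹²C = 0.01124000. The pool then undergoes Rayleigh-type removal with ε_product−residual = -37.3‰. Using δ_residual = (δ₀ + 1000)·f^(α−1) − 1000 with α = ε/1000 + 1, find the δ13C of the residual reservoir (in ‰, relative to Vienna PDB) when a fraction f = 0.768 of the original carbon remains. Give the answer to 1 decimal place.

δ₀ = (0.01073654/0.01124000 − 1)×1000 = (0.955208 − 1)×1000 = -44.792‰
α − 1 = ε/1000 = -0.0373
f^(α−1) = 0.768^(-0.0373) = 1.009895
δ_res = (-44.792 + 1000) × 1.009895 − 1000 = 964.660 − 1000 = -35.34‰

-35.3‰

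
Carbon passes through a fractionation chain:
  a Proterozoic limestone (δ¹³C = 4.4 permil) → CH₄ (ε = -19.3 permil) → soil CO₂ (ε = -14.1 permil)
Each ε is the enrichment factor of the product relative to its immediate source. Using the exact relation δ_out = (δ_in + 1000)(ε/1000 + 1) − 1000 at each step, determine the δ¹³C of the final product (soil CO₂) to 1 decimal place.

-28.9 permil

step 1: δ = (4.40 + 1000)·(-19.3/1000 + 1) − 1000 = -14.98 permil
step 2: δ = (-14.98 + 1000)·(-14.1/1000 + 1) − 1000 = -28.87 permil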